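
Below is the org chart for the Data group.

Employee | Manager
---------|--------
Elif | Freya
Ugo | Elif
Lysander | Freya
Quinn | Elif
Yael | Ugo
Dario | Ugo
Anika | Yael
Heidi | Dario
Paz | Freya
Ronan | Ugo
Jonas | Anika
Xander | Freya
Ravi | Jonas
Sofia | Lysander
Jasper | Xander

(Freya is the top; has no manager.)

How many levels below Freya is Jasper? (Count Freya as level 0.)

2

Chain from Jasper up to Freya: Jasper → Xander → Freya. That is 2 steps up, so Jasper is 2 levels below Freya.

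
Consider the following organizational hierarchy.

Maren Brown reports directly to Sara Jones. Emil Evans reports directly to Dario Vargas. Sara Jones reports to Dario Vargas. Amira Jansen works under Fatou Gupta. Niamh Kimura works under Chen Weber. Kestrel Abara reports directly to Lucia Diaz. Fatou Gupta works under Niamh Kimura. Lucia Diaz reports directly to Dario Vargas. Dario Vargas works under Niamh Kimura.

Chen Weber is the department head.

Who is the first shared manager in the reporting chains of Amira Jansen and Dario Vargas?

Niamh Kimura

Amira Jansen's chain of managers is Fatou Gupta, Niamh Kimura, Chen Weber. Dario Vargas's chain of managers is Niamh Kimura, Chen Weber. The first manager that appears in both chains is Niamh Kimura.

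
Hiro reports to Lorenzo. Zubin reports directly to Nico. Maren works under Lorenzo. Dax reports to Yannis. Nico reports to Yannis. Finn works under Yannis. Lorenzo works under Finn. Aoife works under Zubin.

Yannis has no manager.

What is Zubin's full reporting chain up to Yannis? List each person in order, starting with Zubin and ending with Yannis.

Zubin reports to Nico. Nico reports to Yannis. Yannis is at the top.

Zubin -> Nico -> Yannis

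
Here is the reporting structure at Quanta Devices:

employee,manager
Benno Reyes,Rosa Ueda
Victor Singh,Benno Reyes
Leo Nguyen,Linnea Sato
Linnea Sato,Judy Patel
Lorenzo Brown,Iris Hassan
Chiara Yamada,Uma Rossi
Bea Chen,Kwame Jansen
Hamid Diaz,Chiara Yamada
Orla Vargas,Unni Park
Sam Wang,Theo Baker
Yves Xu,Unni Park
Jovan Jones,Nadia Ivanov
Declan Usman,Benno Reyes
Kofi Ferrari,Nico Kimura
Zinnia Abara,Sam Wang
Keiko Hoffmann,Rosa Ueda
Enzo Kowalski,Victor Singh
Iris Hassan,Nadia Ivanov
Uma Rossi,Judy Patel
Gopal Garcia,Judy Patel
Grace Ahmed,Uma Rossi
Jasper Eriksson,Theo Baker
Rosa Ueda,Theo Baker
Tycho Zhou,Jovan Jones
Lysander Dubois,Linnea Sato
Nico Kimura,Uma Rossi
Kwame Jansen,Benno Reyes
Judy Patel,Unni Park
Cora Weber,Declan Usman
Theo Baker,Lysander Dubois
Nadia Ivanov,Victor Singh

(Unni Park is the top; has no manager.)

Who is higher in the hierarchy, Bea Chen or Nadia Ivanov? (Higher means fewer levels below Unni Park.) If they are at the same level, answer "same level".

same level

Both Bea Chen and Nadia Ivanov are 8 levels below Unni Park.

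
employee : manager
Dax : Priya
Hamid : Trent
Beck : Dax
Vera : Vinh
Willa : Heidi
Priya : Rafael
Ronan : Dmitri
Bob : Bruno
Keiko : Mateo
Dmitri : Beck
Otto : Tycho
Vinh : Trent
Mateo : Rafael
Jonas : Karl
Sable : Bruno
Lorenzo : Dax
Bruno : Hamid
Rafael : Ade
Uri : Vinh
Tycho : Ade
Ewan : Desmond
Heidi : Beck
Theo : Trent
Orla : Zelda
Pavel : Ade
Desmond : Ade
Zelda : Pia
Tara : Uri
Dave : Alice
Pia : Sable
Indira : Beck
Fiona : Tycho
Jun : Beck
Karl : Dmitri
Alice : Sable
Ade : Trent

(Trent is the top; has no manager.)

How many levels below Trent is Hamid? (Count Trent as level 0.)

1

Chain from Hamid up to Trent: Hamid → Trent. That is 1 step up, so Hamid is 1 level below Trent.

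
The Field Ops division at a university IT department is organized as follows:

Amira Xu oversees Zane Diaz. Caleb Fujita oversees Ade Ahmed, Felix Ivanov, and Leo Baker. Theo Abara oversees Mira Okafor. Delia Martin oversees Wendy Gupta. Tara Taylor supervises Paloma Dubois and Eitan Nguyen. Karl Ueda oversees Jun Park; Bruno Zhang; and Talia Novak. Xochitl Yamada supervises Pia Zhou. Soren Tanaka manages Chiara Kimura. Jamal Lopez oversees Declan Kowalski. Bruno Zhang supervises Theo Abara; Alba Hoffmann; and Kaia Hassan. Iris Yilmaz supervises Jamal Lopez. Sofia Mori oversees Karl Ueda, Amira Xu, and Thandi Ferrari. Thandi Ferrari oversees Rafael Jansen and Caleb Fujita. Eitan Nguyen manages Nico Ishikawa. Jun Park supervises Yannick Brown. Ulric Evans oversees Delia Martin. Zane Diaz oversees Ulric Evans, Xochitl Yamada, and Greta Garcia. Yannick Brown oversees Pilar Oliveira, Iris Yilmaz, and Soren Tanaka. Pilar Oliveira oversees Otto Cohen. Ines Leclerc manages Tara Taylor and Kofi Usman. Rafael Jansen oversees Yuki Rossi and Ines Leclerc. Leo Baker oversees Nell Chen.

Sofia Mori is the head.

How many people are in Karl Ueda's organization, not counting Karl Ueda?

15

Karl Ueda directly manages Jun Park, Bruno Zhang, Talia Novak. Under Jun Park: Yannick Brown, Soren Tanaka, Chiara Kimura, Pilar Oliveira, Otto Cohen, Iris Yilmaz, Jamal Lopez, Declan Kowalski (8). Under Bruno Zhang: Kaia Hassan, Alba Hoffmann, Theo Abara, Mira Okafor (4). Talia Novak has no reports. So Karl Ueda's organization is 3 direct reports plus everyone under them: 9 + 5 + 1 = 15.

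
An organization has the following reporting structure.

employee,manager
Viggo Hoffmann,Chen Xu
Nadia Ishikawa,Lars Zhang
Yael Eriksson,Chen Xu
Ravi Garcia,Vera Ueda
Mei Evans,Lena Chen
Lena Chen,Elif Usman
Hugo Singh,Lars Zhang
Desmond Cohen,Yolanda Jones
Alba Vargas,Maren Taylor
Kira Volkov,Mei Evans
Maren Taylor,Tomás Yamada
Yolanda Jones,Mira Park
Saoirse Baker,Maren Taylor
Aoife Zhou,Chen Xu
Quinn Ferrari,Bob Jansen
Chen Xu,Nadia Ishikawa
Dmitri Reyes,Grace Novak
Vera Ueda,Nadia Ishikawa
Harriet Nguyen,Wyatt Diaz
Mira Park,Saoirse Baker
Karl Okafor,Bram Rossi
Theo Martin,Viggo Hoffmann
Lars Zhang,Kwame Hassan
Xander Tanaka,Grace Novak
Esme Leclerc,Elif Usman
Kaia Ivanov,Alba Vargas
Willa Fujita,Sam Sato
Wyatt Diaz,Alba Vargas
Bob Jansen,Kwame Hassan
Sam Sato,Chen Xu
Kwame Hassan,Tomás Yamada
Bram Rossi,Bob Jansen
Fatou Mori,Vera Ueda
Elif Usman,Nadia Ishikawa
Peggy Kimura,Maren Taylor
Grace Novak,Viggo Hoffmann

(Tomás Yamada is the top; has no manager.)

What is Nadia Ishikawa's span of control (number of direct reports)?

3

Nadia Ishikawa directly manages Chen Xu, Elif Usman, Vera Ueda. That is 3 direct reports.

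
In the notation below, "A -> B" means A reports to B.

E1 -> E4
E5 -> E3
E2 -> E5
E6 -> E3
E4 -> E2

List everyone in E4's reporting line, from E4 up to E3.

E4 -> E2 -> E5 -> E3

E4 reports to E2. E2 reports to E5. E5 reports to E3. E3 is at the top.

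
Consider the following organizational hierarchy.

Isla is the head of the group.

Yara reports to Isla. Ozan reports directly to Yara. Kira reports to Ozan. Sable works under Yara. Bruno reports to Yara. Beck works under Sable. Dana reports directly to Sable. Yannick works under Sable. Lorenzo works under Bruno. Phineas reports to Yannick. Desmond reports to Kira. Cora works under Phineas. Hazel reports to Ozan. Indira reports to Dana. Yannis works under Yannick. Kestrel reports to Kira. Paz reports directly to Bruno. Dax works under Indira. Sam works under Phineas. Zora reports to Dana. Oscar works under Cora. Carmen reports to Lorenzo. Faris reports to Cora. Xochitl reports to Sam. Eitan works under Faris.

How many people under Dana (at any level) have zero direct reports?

The people in Dana's organization with no one reporting to them are Zora, Dax. That is 2.

2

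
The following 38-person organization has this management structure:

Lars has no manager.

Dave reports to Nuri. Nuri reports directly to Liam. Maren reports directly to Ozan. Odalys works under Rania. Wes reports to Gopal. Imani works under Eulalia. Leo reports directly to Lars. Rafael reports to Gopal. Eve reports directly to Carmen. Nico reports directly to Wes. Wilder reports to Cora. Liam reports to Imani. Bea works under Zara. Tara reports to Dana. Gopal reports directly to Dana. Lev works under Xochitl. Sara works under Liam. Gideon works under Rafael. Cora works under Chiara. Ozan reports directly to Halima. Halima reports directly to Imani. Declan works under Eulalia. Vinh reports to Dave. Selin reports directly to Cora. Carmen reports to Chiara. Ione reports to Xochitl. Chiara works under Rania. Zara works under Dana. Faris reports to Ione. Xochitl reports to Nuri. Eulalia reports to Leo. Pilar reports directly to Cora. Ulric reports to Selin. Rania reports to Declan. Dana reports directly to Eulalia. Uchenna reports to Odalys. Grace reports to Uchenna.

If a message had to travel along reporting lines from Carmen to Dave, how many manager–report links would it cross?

8

Carmen is 4 levels below Eulalia, and Dave is 4 levels below Eulalia (their lowest common manager). The shortest path runs up from Carmen to Eulalia and back down to Dave: 4 + 4 = 8 links.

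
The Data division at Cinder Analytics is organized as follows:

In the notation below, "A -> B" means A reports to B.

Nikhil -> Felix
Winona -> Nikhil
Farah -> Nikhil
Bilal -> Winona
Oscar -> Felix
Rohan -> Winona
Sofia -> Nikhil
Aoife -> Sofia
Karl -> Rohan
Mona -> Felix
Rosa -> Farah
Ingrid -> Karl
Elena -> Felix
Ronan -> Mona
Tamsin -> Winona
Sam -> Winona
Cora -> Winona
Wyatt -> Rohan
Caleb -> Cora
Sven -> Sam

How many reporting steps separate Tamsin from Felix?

Chain from Tamsin up to Felix: Tamsin → Winona → Nikhil → Felix. That is 3 steps up, so Tamsin is 3 levels below Felix.

3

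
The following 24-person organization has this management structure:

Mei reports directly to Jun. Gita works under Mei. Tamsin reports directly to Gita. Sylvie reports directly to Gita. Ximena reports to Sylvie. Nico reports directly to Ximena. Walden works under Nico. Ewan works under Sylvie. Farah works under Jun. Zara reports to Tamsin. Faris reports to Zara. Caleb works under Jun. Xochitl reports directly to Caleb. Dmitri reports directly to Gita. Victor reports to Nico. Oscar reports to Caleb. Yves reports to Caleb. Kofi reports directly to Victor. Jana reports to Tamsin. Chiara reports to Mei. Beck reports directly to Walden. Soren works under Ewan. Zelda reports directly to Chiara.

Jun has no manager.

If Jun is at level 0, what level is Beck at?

Chain from Beck up to Jun: Beck → Walden → Nico → Ximena → Sylvie → Gita → Mei → Jun. That is 7 steps up, so Beck is 7 levels below Jun.

7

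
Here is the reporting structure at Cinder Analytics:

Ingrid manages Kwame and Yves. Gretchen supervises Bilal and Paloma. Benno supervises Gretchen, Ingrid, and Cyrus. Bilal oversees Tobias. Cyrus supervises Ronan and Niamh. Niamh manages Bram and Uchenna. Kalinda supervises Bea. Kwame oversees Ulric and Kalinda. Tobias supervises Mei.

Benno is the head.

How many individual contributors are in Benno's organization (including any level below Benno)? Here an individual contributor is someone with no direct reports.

8

The people in Benno's organization with no one reporting to them are Ronan, Uchenna, Bram, Yves, Ulric, Bea, Paloma, Mei. That is 8.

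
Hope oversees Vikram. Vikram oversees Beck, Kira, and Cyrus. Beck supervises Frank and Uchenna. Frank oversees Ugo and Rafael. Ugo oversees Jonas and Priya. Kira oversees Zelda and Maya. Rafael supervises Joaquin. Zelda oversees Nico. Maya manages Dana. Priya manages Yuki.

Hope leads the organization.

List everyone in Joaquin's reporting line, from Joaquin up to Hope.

Joaquin -> Rafael -> Frank -> Beck -> Vikram -> Hope

Joaquin reports to Rafael. Rafael reports to Frank. Frank reports to Beck. Beck reports to Vikram. Vikram reports to Hope. Hope is at the top.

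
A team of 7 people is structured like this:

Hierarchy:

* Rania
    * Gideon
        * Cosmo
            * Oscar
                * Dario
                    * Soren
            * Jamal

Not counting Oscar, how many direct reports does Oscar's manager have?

1

Oscar reports to Cosmo. Cosmo's other direct reports are Jamal — 1 peer.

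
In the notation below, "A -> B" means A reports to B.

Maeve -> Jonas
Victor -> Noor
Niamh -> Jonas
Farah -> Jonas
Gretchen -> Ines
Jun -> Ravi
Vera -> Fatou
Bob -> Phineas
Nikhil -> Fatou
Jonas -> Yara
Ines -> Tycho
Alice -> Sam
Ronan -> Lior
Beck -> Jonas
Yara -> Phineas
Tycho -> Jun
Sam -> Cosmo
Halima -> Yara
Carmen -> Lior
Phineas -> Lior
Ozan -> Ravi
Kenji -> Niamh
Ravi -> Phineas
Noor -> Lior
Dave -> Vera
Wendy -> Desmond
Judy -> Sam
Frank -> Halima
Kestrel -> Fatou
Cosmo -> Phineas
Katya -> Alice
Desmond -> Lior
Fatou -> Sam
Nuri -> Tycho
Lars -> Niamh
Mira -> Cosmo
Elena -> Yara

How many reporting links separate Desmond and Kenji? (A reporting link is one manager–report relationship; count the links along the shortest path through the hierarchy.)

6

Desmond is 1 level below Lior, and Kenji is 5 levels below Lior (their lowest common manager). The shortest path runs up from Desmond to Lior and back down to Kenji: 1 + 5 = 6 links.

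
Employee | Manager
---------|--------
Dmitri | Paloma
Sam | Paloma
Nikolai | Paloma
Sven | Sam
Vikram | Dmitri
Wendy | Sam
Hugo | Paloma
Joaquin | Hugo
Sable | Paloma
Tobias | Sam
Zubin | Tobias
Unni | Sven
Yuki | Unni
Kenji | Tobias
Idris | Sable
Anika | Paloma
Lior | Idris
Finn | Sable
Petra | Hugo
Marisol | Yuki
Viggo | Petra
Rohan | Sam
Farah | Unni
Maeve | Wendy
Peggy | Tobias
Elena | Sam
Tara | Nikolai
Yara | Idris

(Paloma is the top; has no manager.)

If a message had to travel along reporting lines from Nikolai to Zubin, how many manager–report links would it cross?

4

Nikolai is 1 level below Paloma, and Zubin is 3 levels below Paloma (their lowest common manager). The shortest path runs up from Nikolai to Paloma and back down to Zubin: 1 + 3 = 4 links.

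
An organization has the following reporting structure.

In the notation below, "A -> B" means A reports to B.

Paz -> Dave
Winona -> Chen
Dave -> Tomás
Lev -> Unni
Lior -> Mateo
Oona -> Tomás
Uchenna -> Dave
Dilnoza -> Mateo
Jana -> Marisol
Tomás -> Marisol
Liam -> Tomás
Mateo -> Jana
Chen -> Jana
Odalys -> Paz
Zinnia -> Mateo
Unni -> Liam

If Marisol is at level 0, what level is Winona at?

3

Chain from Winona up to Marisol: Winona → Chen → Jana → Marisol. That is 3 steps up, so Winona is 3 levels below Marisol.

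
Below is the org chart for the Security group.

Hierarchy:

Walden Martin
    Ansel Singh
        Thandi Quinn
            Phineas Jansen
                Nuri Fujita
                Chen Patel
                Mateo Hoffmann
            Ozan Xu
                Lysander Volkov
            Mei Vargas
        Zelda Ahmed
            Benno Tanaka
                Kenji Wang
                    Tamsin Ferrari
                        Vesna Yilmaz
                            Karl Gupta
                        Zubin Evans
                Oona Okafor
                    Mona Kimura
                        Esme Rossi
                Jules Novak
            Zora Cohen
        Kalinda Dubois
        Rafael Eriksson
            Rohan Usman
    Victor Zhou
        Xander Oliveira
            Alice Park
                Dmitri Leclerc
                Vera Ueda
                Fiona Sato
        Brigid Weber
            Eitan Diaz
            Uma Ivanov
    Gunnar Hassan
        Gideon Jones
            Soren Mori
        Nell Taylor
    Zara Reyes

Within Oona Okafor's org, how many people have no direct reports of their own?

The only person in Oona Okafor's organization with no one reporting to them is Esme Rossi. That is 1.

1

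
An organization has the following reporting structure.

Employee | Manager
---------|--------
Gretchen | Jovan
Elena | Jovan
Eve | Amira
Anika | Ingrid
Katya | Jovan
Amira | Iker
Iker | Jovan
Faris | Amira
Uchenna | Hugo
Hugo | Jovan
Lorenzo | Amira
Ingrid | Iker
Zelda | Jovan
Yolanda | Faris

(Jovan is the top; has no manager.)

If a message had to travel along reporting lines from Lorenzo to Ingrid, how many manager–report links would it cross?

Lorenzo is 2 levels below Iker, and Ingrid is 1 level below Iker (their lowest common manager). The shortest path runs up from Lorenzo to Iker and back down to Ingrid: 2 + 1 = 3 links.

3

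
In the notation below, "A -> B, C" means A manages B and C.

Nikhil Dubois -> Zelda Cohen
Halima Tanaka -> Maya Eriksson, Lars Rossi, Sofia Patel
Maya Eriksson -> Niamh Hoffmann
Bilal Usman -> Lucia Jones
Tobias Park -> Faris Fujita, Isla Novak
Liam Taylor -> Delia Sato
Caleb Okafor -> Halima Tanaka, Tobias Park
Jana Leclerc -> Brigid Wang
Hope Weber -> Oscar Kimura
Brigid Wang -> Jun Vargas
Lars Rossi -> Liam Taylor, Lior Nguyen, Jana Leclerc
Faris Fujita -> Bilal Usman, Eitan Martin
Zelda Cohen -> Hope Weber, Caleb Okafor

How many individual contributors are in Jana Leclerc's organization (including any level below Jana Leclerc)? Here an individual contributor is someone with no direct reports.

The only person in Jana Leclerc's organization with no one reporting to them is Jun Vargas. That is 1.

1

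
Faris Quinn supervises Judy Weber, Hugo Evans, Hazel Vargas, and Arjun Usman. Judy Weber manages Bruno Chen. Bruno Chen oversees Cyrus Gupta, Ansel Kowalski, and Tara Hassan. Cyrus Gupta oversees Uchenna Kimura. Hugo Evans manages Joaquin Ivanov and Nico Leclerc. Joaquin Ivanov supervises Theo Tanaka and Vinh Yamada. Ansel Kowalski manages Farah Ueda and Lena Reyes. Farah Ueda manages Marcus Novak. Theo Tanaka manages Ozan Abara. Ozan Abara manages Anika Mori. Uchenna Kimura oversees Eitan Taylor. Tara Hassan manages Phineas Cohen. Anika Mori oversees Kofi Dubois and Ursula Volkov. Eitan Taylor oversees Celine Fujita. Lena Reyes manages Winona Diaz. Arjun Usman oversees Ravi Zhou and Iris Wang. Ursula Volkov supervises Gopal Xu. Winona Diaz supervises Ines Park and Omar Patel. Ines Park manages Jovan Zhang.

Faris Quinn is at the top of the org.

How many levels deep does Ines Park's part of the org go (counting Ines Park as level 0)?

1

The longest chain under Ines Park runs Ines Park → Jovan Zhang, which is 1 level below Ines Park.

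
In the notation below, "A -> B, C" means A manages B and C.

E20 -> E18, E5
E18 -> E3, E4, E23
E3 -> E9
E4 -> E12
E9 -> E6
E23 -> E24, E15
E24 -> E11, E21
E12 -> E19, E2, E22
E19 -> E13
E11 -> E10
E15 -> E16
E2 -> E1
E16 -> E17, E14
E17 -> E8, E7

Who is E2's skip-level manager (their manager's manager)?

E4

E2 reports to E12, and E12 reports to E4. So E2's skip-level manager is E4.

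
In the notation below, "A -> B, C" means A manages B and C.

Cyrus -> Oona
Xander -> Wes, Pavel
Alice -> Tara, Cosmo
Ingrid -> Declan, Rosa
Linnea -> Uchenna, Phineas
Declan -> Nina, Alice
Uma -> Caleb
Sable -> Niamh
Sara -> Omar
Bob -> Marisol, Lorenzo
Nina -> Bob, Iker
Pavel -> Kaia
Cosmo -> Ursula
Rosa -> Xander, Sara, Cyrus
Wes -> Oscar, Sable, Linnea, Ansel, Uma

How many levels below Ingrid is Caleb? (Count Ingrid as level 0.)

Chain from Caleb up to Ingrid: Caleb → Uma → Wes → Xander → Rosa → Ingrid. That is 5 steps up, so Caleb is 5 levels below Ingrid.

5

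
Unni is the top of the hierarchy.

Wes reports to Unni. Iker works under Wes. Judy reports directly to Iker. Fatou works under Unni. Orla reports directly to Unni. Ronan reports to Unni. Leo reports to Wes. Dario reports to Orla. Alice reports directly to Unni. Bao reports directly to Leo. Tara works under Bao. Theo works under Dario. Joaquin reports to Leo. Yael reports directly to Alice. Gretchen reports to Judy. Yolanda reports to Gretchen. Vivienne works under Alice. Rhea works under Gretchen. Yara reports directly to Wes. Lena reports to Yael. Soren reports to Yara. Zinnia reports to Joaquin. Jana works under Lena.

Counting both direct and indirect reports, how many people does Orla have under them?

Orla directly manages Dario. Under Dario: Theo (1). That's 2 in total.

2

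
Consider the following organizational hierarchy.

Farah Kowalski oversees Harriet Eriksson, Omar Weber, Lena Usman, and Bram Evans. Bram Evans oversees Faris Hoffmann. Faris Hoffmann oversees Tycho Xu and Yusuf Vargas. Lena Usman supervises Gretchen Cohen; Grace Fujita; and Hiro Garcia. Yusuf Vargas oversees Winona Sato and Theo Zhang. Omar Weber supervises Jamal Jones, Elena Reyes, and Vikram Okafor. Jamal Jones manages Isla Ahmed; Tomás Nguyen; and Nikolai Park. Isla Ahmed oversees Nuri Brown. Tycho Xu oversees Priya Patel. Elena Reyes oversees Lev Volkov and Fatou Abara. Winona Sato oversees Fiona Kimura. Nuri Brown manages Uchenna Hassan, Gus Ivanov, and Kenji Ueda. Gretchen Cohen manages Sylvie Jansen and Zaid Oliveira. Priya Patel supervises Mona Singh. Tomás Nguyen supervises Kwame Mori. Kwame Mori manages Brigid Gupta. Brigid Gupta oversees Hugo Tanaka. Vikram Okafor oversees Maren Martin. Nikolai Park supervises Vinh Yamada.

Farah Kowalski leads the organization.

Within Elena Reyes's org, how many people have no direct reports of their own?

The people in Elena Reyes's organization with no one reporting to them are Lev Volkov, Fatou Abara. That is 2.

2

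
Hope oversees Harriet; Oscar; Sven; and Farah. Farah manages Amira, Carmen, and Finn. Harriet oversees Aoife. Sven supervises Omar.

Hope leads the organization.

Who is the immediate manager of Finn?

Finn reports directly to Farah.

Farah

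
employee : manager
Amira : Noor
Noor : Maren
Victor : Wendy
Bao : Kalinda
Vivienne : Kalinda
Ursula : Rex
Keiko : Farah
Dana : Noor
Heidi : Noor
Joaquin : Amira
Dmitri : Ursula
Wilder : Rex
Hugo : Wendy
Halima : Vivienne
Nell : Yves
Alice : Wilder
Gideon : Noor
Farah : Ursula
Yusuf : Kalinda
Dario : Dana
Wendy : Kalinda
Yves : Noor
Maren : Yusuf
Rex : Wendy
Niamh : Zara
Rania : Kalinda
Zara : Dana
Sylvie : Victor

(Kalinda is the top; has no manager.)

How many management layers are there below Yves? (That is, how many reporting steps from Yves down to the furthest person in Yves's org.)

The longest chain under Yves runs Yves → Nell, which is 1 level below Yves.

1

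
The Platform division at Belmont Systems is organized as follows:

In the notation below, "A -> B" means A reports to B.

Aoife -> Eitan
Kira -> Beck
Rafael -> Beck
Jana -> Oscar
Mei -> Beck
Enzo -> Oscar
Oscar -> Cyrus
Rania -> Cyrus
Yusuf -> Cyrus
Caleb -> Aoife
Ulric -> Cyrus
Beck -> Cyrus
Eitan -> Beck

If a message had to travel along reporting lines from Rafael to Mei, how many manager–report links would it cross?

Rafael is 1 level below Beck, and Mei is 1 level below Beck (their lowest common manager). The shortest path runs up from Rafael to Beck and back down to Mei: 1 + 1 = 2 links.

2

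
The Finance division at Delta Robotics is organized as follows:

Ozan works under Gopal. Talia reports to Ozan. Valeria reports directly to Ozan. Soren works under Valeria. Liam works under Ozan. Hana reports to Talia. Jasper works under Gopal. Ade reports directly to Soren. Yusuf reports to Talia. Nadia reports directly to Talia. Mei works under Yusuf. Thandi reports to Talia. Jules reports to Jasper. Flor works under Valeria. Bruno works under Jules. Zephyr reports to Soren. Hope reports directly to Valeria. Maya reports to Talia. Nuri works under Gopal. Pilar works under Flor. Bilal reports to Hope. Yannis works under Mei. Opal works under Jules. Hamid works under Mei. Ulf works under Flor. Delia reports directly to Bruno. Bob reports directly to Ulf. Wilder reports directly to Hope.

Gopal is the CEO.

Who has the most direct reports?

Talia

Direct-report counts: Gopal has 3; Jasper has 1; Jules has 2; Bruno has 1; Ozan has 3; Valeria has 3; Hope has 2; Flor has 2; Ulf has 1; Soren has 2; Talia has 5; Yusuf has 1; Mei has 2. The largest is 5, held by Talia.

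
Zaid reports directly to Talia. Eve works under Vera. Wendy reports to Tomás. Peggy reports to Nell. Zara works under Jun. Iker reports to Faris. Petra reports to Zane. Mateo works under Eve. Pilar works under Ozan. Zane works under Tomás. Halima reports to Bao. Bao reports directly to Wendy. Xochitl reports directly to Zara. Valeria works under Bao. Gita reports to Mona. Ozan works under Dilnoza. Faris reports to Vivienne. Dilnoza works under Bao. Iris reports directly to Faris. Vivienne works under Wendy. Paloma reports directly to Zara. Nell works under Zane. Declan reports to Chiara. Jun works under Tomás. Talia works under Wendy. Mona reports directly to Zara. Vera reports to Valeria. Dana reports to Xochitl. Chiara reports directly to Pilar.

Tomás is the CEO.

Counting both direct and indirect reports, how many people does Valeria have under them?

3

Valeria directly manages Vera. Under Vera: Eve, Mateo (2). That's 3 in total.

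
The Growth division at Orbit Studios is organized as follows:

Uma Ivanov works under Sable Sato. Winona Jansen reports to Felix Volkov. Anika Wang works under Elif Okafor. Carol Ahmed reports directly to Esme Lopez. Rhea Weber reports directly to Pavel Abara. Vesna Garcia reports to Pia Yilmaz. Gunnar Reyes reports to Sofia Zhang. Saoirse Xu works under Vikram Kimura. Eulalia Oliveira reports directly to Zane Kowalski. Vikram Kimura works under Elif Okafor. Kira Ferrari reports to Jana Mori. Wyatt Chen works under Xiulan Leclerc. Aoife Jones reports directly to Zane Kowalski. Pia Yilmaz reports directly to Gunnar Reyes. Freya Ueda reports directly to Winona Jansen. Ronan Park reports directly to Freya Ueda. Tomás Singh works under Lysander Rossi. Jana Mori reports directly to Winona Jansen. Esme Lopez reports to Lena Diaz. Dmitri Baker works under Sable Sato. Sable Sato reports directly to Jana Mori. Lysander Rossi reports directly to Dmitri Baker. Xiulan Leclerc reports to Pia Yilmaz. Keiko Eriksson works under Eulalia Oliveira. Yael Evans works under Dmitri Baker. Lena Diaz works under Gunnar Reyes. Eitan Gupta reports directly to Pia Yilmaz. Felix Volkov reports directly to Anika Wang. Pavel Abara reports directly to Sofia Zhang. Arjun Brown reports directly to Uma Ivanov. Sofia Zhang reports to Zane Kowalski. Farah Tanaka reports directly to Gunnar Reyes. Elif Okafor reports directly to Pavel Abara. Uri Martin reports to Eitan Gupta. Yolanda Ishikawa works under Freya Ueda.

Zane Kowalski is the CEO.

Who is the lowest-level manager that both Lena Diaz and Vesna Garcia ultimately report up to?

Lena Diaz's chain of managers is Gunnar Reyes, Sofia Zhang, Zane Kowalski. Vesna Garcia's chain of managers is Pia Yilmaz, Gunnar Reyes, Sofia Zhang, Zane Kowalski. The first manager that appears in both chains is Gunnar Reyes.

Gunnar Reyes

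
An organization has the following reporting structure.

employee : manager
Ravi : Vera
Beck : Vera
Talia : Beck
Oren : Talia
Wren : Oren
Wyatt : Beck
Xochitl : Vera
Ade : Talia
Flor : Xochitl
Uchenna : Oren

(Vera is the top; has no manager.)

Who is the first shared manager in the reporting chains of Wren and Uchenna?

Oren

Wren's chain of managers is Oren, Talia, Beck, Vera. Uchenna's chain of managers is Oren, Talia, Beck, Vera. The first manager that appears in both chains is Oren.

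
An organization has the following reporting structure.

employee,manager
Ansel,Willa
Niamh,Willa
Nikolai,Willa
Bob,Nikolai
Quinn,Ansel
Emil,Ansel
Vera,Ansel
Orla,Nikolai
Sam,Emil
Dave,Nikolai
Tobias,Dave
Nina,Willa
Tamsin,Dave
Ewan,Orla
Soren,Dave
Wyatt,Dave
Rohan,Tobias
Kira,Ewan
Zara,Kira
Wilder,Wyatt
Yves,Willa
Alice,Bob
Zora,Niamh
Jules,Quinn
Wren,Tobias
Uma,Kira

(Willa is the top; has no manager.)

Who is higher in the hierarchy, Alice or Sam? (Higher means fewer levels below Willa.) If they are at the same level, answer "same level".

Both Alice and Sam are 3 levels below Willa.

same level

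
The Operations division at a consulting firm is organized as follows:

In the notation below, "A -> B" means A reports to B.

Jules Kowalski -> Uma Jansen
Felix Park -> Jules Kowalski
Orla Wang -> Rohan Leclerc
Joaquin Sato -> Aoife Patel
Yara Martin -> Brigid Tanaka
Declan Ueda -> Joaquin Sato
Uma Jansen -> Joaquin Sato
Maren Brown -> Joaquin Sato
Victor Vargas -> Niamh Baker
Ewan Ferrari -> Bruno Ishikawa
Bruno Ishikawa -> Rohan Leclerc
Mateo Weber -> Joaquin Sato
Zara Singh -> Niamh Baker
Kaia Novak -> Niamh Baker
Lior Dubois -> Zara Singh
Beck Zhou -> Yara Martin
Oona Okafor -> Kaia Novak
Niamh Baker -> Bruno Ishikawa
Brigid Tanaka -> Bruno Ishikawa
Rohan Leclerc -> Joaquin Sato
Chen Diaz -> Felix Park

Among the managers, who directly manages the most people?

Direct-report counts: Aoife Patel has 1; Joaquin Sato has 5; Uma Jansen has 1; Jules Kowalski has 1; Felix Park has 1; Rohan Leclerc has 2; Bruno Ishikawa has 3; Niamh Baker has 3; Zara Singh has 1; Kaia Novak has 1; Brigid Tanaka has 1; Yara Martin has 1. The largest is 5, held by Joaquin Sato.

Joaquin Sato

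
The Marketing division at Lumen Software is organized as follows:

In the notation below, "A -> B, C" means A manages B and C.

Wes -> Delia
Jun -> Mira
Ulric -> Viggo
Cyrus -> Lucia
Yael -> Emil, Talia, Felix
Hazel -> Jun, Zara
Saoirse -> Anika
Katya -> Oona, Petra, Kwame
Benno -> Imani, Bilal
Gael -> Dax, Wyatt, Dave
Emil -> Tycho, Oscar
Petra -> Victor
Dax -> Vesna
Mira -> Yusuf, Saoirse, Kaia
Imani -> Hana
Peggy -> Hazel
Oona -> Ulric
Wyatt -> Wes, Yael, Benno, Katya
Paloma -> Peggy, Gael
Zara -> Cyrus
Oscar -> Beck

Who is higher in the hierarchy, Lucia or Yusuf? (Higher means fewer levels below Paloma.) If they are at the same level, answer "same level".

same level

Both Lucia and Yusuf are 5 levels below Paloma.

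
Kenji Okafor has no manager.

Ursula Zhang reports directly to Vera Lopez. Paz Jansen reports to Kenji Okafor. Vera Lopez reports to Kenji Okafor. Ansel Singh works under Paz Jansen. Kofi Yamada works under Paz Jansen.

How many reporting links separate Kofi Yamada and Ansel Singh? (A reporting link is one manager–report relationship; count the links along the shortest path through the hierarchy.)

Kofi Yamada is 1 level below Paz Jansen, and Ansel Singh is 1 level below Paz Jansen (their lowest common manager). The shortest path runs up from Kofi Yamada to Paz Jansen and back down to Ansel Singh: 1 + 1 = 2 links.

2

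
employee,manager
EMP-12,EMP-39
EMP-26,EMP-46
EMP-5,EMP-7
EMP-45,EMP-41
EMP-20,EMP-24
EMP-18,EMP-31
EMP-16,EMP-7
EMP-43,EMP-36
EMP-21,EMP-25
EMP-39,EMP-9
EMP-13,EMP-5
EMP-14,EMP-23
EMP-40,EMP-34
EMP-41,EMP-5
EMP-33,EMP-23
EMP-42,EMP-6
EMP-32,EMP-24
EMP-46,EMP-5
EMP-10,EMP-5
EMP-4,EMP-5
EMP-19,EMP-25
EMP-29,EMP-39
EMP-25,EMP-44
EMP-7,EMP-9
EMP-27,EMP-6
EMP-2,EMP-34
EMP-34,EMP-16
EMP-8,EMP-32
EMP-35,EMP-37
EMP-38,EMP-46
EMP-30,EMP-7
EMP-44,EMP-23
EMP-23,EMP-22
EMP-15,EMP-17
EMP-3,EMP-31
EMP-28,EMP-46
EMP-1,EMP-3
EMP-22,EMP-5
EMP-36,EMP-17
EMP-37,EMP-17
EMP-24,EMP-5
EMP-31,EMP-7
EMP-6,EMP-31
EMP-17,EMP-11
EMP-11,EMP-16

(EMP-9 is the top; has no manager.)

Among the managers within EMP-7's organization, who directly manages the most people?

Direct-report counts within EMP-7's organization: EMP-7 has 4; EMP-31 has 3; EMP-3 has 1; EMP-6 has 2; EMP-16 has 2; EMP-34 has 2; EMP-11 has 1; EMP-17 has 3; EMP-36 has 1; EMP-37 has 1; EMP-5 has 7; EMP-24 has 2; EMP-32 has 1; EMP-46 has 3; EMP-41 has 1; EMP-22 has 1; EMP-23 has 3; EMP-44 has 1; EMP-25 has 2. The largest is 7, held by EMP-5.

EMP-5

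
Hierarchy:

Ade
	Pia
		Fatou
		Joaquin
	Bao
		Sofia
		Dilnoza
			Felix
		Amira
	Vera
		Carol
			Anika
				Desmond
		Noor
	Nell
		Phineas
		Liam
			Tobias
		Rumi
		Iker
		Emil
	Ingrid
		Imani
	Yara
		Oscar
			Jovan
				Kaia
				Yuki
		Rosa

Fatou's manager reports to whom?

Fatou reports to Pia, and Pia reports to Ade. So Fatou's skip-level manager is Ade.

Ade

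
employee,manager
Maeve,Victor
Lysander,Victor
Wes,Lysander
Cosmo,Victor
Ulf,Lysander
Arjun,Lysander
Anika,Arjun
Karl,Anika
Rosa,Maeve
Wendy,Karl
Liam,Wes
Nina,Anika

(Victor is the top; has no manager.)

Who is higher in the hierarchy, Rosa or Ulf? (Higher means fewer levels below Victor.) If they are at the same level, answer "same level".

same level

Both Rosa and Ulf are 2 levels below Victor.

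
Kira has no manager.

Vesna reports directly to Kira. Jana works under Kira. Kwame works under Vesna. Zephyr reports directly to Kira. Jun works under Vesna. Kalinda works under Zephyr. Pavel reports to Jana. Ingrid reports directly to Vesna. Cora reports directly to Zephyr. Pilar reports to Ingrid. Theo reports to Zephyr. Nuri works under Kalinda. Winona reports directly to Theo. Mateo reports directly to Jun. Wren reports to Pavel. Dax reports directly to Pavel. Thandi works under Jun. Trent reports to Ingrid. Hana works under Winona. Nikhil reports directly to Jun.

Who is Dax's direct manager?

Pavel

Dax reports directly to Pavel.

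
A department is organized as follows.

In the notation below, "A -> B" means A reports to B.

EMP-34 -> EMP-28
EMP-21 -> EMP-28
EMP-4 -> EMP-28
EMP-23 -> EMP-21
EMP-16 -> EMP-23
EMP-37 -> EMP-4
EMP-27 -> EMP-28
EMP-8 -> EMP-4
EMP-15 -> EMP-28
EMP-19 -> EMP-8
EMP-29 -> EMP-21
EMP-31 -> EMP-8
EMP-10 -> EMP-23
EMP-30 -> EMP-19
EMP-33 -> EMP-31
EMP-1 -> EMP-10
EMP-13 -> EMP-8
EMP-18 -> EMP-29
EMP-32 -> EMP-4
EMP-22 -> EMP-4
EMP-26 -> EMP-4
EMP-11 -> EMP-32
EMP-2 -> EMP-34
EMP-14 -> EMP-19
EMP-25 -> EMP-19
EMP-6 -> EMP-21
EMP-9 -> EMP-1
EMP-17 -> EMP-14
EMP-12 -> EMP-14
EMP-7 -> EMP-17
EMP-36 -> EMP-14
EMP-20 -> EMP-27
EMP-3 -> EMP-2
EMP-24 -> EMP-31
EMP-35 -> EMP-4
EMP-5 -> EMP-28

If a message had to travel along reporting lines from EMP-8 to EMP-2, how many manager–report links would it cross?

4

EMP-8 is 2 levels below EMP-28, and EMP-2 is 2 levels below EMP-28 (their lowest common manager). The shortest path runs up from EMP-8 to EMP-28 and back down to EMP-2: 2 + 2 = 4 links.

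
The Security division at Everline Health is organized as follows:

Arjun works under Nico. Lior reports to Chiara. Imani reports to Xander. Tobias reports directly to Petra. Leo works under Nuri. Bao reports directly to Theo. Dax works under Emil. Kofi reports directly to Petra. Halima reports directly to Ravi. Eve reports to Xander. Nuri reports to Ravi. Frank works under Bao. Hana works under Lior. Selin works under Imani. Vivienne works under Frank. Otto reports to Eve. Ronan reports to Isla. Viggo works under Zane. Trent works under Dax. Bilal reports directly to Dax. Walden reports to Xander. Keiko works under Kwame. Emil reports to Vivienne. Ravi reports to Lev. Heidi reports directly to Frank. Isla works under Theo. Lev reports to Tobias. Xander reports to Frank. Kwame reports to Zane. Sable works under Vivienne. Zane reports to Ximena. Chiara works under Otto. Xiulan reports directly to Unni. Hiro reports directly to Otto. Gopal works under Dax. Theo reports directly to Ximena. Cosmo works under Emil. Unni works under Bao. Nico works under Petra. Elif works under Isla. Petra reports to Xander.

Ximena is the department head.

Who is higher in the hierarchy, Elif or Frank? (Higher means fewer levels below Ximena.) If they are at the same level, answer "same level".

Both Elif and Frank are 3 levels below Ximena.

same level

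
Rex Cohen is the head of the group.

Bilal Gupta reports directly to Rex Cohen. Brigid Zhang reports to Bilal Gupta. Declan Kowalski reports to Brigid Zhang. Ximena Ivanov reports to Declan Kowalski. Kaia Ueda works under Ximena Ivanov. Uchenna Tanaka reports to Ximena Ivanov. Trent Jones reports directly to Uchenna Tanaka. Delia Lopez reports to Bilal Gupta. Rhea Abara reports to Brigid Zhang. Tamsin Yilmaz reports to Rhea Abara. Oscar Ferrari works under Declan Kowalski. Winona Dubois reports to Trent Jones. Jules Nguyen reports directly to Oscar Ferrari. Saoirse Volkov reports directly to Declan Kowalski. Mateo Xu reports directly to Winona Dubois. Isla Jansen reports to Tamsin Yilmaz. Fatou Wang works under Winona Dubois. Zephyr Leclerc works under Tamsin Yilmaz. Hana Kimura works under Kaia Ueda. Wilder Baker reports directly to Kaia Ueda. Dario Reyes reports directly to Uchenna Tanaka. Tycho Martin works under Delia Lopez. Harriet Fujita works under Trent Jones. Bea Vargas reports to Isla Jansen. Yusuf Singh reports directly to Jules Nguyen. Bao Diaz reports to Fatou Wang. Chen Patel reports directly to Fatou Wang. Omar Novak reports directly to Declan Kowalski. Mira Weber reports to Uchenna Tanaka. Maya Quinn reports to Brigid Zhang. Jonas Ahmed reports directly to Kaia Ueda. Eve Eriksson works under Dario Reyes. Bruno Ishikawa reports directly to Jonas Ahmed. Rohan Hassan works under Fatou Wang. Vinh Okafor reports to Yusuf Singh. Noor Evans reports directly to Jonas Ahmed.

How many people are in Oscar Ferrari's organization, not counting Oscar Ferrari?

3

Oscar Ferrari directly manages Jules Nguyen. Under Jules Nguyen: Yusuf Singh, Vinh Okafor (2). That's 3 in total.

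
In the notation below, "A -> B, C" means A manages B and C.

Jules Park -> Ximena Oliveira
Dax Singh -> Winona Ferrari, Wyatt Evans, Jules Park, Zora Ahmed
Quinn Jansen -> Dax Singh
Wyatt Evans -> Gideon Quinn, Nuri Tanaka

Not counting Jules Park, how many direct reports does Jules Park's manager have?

3

Jules Park reports to Dax Singh. Dax Singh's other direct reports are Winona Ferrari, Wyatt Evans, Zora Ahmed — 3 peers.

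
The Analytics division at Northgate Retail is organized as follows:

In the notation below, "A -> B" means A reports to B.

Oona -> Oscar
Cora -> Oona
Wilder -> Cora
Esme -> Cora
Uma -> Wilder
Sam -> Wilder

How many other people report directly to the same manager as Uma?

Uma reports to Wilder. Wilder's other direct reports are Sam — 1 peer.

1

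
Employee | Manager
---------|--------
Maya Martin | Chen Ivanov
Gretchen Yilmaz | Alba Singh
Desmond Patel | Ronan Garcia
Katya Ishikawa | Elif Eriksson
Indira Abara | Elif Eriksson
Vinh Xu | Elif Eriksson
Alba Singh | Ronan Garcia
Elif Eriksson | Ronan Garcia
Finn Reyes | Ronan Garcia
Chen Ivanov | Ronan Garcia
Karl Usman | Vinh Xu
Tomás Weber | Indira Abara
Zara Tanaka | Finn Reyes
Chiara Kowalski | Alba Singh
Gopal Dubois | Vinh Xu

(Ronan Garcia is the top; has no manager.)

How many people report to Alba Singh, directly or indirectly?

2

Alba Singh directly manages Chiara Kowalski, Gretchen Yilmaz. Chiara Kowalski has no reports. Gretchen Yilmaz has no reports. So Alba Singh's organization is 2 direct reports plus everyone under them: 1 + 1 = 2.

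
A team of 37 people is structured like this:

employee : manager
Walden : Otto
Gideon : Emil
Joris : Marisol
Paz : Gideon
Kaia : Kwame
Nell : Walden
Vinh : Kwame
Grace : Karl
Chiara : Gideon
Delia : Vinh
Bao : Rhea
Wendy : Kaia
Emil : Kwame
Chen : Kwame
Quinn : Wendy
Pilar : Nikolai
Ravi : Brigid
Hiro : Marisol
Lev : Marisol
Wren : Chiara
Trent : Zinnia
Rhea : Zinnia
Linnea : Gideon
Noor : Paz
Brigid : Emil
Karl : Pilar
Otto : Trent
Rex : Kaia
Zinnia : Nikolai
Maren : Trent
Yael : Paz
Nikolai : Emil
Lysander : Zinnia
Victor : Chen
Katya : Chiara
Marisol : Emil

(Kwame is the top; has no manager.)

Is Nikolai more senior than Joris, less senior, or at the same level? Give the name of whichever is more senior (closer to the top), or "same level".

Nikolai is 2 levels below Kwame; Joris is 3. Nikolai is higher.

Nikolai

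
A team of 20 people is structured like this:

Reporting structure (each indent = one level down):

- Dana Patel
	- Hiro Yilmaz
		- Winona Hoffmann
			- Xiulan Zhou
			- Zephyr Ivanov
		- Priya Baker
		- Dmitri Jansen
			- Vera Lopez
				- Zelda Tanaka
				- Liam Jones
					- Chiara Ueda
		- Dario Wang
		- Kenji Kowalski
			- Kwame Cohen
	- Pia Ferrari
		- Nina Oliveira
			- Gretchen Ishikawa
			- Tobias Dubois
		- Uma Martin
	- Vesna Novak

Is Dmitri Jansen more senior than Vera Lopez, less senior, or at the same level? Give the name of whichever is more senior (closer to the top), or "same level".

Dmitri Jansen

Dmitri Jansen is 2 levels below Dana Patel; Vera Lopez is 3. Dmitri Jansen is higher.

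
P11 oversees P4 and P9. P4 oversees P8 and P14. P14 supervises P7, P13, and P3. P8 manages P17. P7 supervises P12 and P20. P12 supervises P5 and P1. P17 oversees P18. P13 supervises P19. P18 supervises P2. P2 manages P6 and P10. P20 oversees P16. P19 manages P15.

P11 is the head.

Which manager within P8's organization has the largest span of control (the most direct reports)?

Direct-report counts within P8's organization: P8 has 1; P17 has 1; P18 has 1; P2 has 2. The largest is 2, held by P2.

P2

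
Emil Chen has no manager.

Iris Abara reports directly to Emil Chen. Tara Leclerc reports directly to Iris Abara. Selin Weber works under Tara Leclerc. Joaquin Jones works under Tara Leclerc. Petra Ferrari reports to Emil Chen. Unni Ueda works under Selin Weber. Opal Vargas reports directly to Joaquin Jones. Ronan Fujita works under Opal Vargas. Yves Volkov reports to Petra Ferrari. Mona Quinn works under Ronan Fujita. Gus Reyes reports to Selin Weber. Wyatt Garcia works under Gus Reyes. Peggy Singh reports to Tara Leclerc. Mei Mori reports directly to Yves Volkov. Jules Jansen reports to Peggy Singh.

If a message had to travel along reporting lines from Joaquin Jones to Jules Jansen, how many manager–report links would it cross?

Joaquin Jones is 1 level below Tara Leclerc, and Jules Jansen is 2 levels below Tara Leclerc (their lowest common manager). The shortest path runs up from Joaquin Jones to Tara Leclerc and back down to Jules Jansen: 1 + 2 = 3 links.

3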